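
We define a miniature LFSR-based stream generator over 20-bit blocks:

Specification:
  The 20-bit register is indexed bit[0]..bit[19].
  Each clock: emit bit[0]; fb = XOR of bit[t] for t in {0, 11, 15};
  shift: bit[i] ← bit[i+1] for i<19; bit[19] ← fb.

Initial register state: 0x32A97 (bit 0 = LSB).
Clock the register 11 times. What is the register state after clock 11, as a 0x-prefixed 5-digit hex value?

0x8E865

reg_0 = 0x32A97
clock 1: out=1, reg = 0x1954B
clock 2: out=1, reg = 0x0CAA5
clock 3: out=1, reg = 0x86552
clock 4: out=0, reg = 0x432A9
clock 5: out=1, reg = 0xA1954
clock 6: out=0, reg = 0xD0CAA
clock 7: out=0, reg = 0xE8655
clock 8: out=1, reg = 0x7432A
clock 9: out=0, reg = 0x3A195
clock 10: out=1, reg = 0x1D0CA
clock 11: out=0, reg = 0x8E865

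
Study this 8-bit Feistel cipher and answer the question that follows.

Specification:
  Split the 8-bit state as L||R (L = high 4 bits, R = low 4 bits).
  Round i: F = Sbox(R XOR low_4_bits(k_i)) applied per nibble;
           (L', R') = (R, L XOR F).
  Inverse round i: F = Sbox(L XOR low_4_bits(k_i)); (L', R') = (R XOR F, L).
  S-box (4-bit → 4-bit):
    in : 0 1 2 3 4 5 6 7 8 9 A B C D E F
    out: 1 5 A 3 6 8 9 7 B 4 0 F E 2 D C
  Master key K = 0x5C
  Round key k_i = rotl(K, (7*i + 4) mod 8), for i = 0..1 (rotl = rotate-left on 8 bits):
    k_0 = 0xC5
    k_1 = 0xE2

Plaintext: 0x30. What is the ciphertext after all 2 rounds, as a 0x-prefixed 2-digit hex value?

s_0 = plaintext = 0x30
s_1 = Round(s_0, k_0) = 0x0B
s_2 = Round(s_1, k_1) = 0xB4

0xB4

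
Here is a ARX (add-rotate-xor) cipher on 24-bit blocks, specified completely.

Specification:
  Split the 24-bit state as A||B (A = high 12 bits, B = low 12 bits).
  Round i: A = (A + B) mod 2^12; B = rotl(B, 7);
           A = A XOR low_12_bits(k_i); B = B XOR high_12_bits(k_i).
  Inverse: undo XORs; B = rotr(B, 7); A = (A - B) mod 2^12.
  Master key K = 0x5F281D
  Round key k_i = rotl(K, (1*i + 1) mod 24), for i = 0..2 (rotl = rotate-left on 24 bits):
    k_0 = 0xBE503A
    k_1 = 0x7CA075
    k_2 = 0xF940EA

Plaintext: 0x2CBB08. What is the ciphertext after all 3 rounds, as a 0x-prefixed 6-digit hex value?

s_0 = plaintext = 0x2CBB08
s_1 = Round(s_0, k_0) = 0xDE9FBD
s_2 = Round(s_1, k_1) = 0xDD3937
s_3 = Round(s_2, k_2) = 0x7E045D

0x7E045D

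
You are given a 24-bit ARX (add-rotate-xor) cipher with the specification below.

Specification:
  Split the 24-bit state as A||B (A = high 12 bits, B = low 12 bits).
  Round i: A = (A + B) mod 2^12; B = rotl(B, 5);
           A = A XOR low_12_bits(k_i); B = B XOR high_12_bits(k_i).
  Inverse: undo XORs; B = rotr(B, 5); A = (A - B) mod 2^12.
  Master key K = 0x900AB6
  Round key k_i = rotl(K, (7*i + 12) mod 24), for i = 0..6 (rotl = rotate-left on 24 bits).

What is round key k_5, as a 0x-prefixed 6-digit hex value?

0x48055B

K = 0x900AB6
k_0 = rotl(K, (7*0+12) mod 24) = rotl(K, 12) = 0xAB6900
k_1 = rotl(K, (7*1+12) mod 24) = rotl(K, 19) = 0xB48055
k_2 = rotl(K, (7*2+12) mod 24) = rotl(K, 2) = 0x402ADA
k_3 = rotl(K, (7*3+12) mod 24) = rotl(K, 9) = 0x156D20
k_4 = rotl(K, (7*4+12) mod 24) = rotl(K, 16) = 0xB6900A
k_5 = rotl(K, (7*5+12) mod 24) = rotl(K, 23) = 0x48055B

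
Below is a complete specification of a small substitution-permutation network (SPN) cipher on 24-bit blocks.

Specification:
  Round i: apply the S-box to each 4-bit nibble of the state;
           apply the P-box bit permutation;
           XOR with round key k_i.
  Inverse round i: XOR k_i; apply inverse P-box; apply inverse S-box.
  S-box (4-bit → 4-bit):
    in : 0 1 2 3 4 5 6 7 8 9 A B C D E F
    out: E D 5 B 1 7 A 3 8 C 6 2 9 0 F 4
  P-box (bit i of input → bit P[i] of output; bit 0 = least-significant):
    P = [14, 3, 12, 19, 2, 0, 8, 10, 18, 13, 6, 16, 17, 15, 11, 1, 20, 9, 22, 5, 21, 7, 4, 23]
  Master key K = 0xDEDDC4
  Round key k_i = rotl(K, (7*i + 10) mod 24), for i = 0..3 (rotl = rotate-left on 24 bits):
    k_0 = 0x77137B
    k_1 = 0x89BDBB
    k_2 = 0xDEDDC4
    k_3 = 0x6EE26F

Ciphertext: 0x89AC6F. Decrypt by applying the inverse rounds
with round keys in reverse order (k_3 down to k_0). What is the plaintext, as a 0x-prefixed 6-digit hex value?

s_0 = ciphertext = 0x89AC6F
s_1 = InvRound(s_0, k_3) = 0xCA2C84
s_2 = InvRound(s_1, k_2) = 0xD4B5F2
s_3 = InvRound(s_2, k_1) = 0xD2F1B6
s_4 = InvRound(s_3, k_0) = 0x3BBE77

0x3BBE77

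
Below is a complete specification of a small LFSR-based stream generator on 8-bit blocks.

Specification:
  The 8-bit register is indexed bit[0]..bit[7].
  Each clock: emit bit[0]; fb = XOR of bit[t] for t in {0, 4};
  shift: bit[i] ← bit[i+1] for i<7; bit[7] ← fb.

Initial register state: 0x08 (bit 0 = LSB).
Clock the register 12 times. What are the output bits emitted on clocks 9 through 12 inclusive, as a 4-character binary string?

0001

reg_0 = 0x08
clock 1: out=0, reg = 0x04
clock 2: out=0, reg = 0x02
clock 3: out=0, reg = 0x01
clock 4: out=1, reg = 0x80
clock 5: out=0, reg = 0x40
clock 6: out=0, reg = 0x20
clock 7: out=0, reg = 0x10
clock 8: out=0, reg = 0x88
clock 9: out=0, reg = 0x44
clock 10: out=0, reg = 0x22
clock 11: out=0, reg = 0x11
clock 12: out=1, reg = 0x08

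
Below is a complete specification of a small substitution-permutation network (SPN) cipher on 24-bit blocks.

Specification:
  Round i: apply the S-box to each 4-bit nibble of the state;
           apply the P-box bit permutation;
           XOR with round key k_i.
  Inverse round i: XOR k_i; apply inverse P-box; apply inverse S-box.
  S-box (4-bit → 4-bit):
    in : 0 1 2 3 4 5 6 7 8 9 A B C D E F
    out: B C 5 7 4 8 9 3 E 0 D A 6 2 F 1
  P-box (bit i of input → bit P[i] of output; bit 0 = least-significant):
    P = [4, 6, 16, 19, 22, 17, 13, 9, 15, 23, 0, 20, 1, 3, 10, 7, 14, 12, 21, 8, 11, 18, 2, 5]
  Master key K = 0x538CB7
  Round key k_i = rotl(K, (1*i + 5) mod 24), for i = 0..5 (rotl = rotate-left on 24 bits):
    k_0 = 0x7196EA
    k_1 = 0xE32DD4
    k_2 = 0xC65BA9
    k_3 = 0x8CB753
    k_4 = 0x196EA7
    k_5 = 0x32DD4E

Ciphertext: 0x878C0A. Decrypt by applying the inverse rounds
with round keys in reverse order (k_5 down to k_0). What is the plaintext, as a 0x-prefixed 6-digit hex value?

s_0 = ciphertext = 0x878C0A
s_1 = InvRound(s_0, k_5) = 0xCE9B9C
s_2 = InvRound(s_1, k_4) = 0xB03E32
s_3 = InvRound(s_2, k_3) = 0x019A9B
s_4 = InvRound(s_3, k_2) = 0xB6F772
s_5 = InvRound(s_4, k_1) = 0xE76664
s_6 = InvRound(s_5, k_0) = 0xC700C9

0xC700C9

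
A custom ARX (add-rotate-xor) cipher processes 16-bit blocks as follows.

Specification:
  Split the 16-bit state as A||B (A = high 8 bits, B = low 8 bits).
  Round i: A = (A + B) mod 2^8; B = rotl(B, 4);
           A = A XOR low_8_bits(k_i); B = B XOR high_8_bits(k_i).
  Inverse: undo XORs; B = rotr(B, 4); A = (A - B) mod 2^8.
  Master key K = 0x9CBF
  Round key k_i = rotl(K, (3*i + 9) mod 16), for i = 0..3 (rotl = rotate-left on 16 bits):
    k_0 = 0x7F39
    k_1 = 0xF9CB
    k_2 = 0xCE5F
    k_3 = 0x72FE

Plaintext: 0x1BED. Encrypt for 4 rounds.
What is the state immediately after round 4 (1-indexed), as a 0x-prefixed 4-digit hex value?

0x6D7D

s_0 = plaintext = 0x1BED
s_1 = Round(s_0, k_0) = 0x31A1
s_2 = Round(s_1, k_1) = 0x19E3
s_3 = Round(s_2, k_2) = 0xA3F0
s_4 = Round(s_3, k_3) = 0x6D7D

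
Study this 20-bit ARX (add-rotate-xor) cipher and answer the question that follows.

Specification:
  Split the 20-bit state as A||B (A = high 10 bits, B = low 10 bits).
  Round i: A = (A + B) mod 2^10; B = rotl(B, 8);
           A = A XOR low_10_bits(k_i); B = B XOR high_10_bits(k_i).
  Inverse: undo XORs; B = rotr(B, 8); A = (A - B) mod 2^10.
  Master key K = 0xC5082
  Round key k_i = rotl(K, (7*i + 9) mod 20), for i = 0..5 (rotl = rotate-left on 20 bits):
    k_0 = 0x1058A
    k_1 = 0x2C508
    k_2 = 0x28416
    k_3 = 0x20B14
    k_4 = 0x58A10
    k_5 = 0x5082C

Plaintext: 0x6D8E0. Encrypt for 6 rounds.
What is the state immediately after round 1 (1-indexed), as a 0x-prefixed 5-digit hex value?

0xC7079

s_0 = plaintext = 0x6D8E0
s_1 = Round(s_0, k_0) = 0xC7079
s_2 = Round(s_1, k_1) = 0xA75AF
s_3 = Round(s_2, k_2) = 0x16BCA
s_4 = Round(s_3, k_3) = 0xCC270
s_5 = Round(s_4, k_4) = 0xEC1FE
s_6 = Round(s_5, k_5) = 0x60B3D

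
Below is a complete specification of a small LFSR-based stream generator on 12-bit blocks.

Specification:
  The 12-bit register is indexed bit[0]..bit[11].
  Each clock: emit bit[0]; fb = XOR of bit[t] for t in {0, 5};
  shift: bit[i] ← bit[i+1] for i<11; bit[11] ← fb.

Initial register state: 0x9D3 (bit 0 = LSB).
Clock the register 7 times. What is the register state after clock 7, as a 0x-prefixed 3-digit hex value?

reg_0 = 0x9D3
clock 1: out=1, reg = 0xCE9
clock 2: out=1, reg = 0x674
clock 3: out=0, reg = 0xB3A
clock 4: out=0, reg = 0xD9D
clock 5: out=1, reg = 0xECE
clock 6: out=0, reg = 0x767
clock 7: out=1, reg = 0x3B3

0x3B3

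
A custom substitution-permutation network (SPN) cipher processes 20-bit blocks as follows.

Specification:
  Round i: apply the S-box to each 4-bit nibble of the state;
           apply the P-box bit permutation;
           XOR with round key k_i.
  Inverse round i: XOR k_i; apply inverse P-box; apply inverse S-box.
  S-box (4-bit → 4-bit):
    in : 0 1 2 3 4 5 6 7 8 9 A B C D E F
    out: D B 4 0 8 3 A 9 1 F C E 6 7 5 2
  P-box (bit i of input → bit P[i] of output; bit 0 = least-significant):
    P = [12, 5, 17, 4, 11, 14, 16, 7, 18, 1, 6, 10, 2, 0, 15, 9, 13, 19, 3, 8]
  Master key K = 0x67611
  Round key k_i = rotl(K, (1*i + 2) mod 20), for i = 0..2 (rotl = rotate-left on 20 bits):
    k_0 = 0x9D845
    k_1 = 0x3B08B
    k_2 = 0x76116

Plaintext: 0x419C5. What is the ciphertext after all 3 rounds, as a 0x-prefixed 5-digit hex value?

s_0 = plaintext = 0x419C5
s_1 = Round(s_0, k_0) = 0xC8F22
s_2 = Round(s_1, k_1) = 0x8B085
s_3 = Round(s_2, k_2) = 0x3DF77

0x3DF77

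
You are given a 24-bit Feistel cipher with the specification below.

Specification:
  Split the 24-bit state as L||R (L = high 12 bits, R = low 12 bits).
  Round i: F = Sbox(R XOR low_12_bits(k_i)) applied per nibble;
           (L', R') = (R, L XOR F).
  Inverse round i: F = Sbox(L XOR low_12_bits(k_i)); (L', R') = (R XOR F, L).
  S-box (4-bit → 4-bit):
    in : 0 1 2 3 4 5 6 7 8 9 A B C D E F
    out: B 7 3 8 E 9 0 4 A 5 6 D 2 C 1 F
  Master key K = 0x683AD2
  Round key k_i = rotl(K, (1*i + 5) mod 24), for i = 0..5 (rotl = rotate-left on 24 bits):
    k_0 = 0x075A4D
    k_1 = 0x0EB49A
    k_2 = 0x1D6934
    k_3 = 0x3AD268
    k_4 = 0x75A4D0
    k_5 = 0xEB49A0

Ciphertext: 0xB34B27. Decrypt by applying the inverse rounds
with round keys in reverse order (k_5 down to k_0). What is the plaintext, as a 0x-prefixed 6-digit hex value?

0x01BAEB

s_0 = ciphertext = 0xB34B27
s_1 = InvRound(s_0, k_5) = 0x879B34
s_2 = InvRound(s_1, k_4) = 0x951879
s_3 = InvRound(s_2, k_3) = 0x5FC951
s_4 = InvRound(s_3, k_2) = 0xB7B5FC
s_5 = InvRound(s_4, k_1) = 0xAEBB7B
s_6 = InvRound(s_5, k_0) = 0x01BAEB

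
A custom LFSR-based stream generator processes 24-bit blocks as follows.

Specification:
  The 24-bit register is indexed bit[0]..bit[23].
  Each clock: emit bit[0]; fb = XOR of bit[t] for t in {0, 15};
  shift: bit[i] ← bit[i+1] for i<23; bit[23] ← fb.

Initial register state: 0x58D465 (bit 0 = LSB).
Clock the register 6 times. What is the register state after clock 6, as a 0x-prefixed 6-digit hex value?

reg_0 = 0x58D465
clock 1: out=1, reg = 0x2C6A32
clock 2: out=0, reg = 0x163519
clock 3: out=1, reg = 0x8B1A8C
clock 4: out=0, reg = 0x458D46
clock 5: out=0, reg = 0xA2C6A3
clock 6: out=1, reg = 0x516351

0x516351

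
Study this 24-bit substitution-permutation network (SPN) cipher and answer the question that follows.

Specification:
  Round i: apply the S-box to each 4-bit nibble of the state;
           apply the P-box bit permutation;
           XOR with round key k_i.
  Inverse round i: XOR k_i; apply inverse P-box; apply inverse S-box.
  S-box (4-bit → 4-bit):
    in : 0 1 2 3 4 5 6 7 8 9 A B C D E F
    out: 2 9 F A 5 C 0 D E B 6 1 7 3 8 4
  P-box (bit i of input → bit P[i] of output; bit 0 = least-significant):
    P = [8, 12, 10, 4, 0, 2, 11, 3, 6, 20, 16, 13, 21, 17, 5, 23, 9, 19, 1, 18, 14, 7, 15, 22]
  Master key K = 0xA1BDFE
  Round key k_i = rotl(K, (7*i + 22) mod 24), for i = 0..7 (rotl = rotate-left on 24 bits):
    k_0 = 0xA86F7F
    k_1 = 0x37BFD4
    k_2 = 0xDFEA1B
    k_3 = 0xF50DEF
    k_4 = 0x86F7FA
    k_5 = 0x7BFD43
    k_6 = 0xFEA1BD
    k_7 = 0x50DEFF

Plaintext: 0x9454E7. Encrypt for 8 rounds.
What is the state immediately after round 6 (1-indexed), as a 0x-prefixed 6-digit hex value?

0xE3C01B

s_0 = plaintext = 0x9454E7
s_1 = Round(s_0, k_0) = 0x692885
s_2 = Round(s_1, k_1) = 0x8891E8
s_3 = Round(s_2, k_2) = 0x315EC1
s_4 = Round(s_3, k_3) = 0x31265A
s_5 = Round(s_4, k_4) = 0x60E952
s_6 = Round(s_5, k_5) = 0xE3C01B
s_7 = Round(s_6, k_6) = 0x80A094
s_8 = Round(s_7, k_7) = 0x0A5B52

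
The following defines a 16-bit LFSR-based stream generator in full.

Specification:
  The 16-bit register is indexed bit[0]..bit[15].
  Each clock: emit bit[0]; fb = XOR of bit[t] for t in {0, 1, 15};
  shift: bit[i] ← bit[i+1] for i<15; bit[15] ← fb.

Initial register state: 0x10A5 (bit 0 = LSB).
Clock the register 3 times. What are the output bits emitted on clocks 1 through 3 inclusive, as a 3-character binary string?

101

reg_0 = 0x10A5
clock 1: out=1, reg = 0x8852
clock 2: out=0, reg = 0x4429
clock 3: out=1, reg = 0xA214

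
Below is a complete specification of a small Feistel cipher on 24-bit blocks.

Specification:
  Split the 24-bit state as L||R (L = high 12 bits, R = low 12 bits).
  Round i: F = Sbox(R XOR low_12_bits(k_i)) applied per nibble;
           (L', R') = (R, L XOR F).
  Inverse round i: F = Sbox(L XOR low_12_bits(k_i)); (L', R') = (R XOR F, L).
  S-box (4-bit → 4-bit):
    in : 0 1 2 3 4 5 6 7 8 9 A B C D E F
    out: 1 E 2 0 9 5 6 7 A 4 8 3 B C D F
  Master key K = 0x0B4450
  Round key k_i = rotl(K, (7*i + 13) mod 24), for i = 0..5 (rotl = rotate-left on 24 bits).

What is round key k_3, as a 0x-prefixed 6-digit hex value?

0x11402D

K = 0x0B4450
k_0 = rotl(K, (7*0+13) mod 24) = rotl(K, 13) = 0x8A0168
k_1 = rotl(K, (7*1+13) mod 24) = rotl(K, 20) = 0x00B445
k_2 = rotl(K, (7*2+13) mod 24) = rotl(K, 3) = 0x5A2280
k_3 = rotl(K, (7*3+13) mod 24) = rotl(K, 10) = 0x11402D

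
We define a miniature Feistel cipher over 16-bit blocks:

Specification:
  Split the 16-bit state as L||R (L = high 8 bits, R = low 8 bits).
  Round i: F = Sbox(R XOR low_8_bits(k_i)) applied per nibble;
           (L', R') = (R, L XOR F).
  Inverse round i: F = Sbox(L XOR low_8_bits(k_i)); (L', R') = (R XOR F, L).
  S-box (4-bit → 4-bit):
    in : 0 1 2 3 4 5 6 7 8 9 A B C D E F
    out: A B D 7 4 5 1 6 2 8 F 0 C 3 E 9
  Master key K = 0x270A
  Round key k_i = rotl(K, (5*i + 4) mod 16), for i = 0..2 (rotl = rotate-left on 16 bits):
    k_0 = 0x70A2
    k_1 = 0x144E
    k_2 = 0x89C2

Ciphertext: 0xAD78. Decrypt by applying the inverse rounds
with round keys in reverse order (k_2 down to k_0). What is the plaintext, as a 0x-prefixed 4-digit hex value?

s_0 = ciphertext = 0xAD78
s_1 = InvRound(s_0, k_2) = 0x61AD
s_2 = InvRound(s_1, k_1) = 0x7461
s_3 = InvRound(s_2, k_0) = 0x5074

0x5074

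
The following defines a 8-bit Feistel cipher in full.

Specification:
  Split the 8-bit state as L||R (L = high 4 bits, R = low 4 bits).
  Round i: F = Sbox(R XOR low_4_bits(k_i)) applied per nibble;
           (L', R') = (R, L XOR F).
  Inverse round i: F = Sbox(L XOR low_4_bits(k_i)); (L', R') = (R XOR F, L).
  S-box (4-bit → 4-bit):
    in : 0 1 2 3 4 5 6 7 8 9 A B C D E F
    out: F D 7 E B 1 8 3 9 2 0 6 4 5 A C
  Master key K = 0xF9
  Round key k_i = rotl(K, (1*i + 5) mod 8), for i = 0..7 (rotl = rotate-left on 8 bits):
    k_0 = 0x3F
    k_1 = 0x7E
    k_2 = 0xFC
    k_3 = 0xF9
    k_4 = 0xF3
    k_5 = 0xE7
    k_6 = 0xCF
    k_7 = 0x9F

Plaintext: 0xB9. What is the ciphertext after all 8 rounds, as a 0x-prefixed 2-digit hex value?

s_0 = plaintext = 0xB9
s_1 = Round(s_0, k_0) = 0x93
s_2 = Round(s_1, k_1) = 0x3C
s_3 = Round(s_2, k_2) = 0xCC
s_4 = Round(s_3, k_3) = 0xCD
s_5 = Round(s_4, k_4) = 0xD6
s_6 = Round(s_5, k_5) = 0x60
s_7 = Round(s_6, k_6) = 0x0A
s_8 = Round(s_7, k_7) = 0xA1

0xA1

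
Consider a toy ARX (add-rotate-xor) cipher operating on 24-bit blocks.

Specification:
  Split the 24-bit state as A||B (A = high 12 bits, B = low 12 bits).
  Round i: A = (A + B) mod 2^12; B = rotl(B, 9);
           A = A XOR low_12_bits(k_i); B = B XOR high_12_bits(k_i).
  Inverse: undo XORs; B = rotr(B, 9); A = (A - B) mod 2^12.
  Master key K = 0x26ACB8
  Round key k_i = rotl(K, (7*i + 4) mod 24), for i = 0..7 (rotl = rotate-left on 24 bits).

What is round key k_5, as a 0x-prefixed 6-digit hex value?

K = 0x26ACB8
k_0 = rotl(K, (7*0+4) mod 24) = rotl(K, 4) = 0x6ACB82
k_1 = rotl(K, (7*1+4) mod 24) = rotl(K, 11) = 0x65C135
k_2 = rotl(K, (7*2+4) mod 24) = rotl(K, 18) = 0xE09AB2
k_3 = rotl(K, (7*3+4) mod 24) = rotl(K, 1) = 0x4D5970
k_4 = rotl(K, (7*4+4) mod 24) = rotl(K, 8) = 0xACB826
k_5 = rotl(K, (7*5+4) mod 24) = rotl(K, 15) = 0x5C1356

0x5C1356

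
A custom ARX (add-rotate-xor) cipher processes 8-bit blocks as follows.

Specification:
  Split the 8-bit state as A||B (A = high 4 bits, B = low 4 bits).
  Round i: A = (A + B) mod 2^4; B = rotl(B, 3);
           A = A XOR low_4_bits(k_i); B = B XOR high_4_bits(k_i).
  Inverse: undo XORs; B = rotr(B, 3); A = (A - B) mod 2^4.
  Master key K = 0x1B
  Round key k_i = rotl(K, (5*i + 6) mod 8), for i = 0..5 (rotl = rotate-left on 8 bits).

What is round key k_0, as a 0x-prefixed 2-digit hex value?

K = 0x1B
k_0 = rotl(K, (5*0+6) mod 8) = rotl(K, 6) = 0xC6

0xC6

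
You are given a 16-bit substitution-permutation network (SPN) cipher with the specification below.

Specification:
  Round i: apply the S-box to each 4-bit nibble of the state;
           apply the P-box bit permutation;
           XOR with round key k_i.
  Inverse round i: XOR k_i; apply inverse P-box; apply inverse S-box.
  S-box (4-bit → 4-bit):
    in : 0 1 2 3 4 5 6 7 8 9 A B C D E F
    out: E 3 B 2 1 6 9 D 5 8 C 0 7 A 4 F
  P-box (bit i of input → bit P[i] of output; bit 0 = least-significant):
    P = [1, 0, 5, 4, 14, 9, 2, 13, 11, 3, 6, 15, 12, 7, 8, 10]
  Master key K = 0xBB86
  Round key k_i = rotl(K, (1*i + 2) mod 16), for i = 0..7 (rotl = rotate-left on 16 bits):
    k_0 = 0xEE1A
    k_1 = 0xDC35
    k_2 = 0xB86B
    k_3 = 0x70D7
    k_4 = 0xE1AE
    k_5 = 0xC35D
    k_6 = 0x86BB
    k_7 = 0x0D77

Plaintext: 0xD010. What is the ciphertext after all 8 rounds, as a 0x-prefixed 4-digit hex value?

0xCD68

s_0 = plaintext = 0xD010
s_1 = Round(s_0, k_0) = 0x28E3
s_2 = Round(s_1, k_1) = 0xC0F0
s_3 = Round(s_2, k_2) = 0x4B96
s_4 = Round(s_3, k_3) = 0x40C5
s_5 = Round(s_4, k_4) = 0x33C3
s_6 = Round(s_5, k_5) = 0x81D0
s_7 = Round(s_6, k_6) = 0xBD82
s_8 = Round(s_7, k_7) = 0xCD68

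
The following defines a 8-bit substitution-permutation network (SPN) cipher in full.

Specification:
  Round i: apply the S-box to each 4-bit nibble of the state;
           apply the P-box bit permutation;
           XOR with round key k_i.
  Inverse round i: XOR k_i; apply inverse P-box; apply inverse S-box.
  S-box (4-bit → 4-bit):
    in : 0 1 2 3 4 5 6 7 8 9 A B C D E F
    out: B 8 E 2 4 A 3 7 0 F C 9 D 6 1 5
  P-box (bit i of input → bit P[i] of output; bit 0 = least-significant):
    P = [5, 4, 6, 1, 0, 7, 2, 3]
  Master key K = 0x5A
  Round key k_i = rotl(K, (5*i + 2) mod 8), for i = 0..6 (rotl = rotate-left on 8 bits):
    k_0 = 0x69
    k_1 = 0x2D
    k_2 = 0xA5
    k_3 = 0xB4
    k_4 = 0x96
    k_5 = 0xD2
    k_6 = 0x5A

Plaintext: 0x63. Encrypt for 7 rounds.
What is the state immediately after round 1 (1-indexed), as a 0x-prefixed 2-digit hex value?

0xF8

s_0 = plaintext = 0x63
s_1 = Round(s_0, k_0) = 0xF8
s_2 = Round(s_1, k_1) = 0x28
s_3 = Round(s_2, k_2) = 0x29
s_4 = Round(s_3, k_3) = 0x4A
s_5 = Round(s_4, k_4) = 0xD0
s_6 = Round(s_5, k_5) = 0x64
s_7 = Round(s_6, k_6) = 0x9B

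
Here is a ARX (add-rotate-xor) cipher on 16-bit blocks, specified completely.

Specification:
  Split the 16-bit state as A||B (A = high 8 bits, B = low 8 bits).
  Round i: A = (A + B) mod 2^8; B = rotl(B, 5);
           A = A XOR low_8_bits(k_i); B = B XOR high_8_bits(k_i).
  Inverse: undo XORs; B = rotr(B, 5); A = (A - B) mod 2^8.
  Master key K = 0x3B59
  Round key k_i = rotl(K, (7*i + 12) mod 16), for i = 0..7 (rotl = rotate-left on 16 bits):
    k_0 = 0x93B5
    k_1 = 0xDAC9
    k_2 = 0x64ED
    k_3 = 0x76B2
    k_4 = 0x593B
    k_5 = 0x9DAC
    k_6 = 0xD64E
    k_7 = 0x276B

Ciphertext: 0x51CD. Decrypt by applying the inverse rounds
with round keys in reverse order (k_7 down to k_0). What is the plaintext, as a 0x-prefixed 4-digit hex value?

s_0 = ciphertext = 0x51CD
s_1 = InvRound(s_0, k_7) = 0xE357
s_2 = InvRound(s_1, k_6) = 0xA10C
s_3 = InvRound(s_2, k_5) = 0x818C
s_4 = InvRound(s_3, k_4) = 0x0CAE
s_5 = InvRound(s_4, k_3) = 0xF8C6
s_6 = InvRound(s_5, k_2) = 0x0015
s_7 = InvRound(s_6, k_1) = 0x4B7E
s_8 = InvRound(s_7, k_0) = 0x8F6F

0x8F6F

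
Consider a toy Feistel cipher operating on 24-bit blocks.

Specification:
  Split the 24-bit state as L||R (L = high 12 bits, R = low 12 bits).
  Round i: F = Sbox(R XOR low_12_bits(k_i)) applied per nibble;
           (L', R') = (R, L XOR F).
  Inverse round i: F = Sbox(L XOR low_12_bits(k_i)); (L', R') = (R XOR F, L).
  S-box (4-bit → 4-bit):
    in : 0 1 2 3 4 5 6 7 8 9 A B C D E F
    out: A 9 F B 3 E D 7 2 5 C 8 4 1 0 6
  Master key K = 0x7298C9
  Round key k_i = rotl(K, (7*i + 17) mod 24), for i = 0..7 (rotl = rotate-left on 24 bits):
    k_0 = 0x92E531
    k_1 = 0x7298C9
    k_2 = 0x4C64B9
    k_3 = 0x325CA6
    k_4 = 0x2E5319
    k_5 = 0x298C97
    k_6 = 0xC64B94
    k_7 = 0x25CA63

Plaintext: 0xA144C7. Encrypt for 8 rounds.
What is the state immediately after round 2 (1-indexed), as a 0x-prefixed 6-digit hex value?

0x379C4D

s_0 = plaintext = 0xA144C7
s_1 = Round(s_0, k_0) = 0x4C7379
s_2 = Round(s_1, k_1) = 0x379C4D
s_3 = Round(s_2, k_2) = 0xC4D11A
s_4 = Round(s_3, k_3) = 0x11ADC9
s_5 = Round(s_4, k_4) = 0xDC9100
s_6 = Round(s_5, k_5) = 0x100C9E
s_7 = Round(s_6, k_6) = 0xC9E6AC
s_8 = Round(s_7, k_7) = 0x6AC8D8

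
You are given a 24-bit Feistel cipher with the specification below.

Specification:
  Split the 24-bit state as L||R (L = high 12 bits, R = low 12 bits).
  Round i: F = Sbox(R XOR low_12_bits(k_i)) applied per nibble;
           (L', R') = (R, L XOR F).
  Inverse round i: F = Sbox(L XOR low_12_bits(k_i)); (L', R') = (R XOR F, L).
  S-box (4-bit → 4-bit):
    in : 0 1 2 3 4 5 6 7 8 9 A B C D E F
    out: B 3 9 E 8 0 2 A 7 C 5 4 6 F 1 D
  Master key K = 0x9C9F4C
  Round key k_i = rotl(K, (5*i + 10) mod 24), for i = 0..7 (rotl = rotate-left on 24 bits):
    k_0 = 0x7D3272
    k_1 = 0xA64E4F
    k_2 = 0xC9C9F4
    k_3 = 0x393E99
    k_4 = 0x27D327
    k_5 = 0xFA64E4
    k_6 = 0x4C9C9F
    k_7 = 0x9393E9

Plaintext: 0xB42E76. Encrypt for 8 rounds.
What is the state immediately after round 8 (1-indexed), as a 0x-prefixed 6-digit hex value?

0xCB881D

s_0 = plaintext = 0xB42E76
s_1 = Round(s_0, k_0) = 0xE76DFA
s_2 = Round(s_1, k_1) = 0xDFA036
s_3 = Round(s_2, k_2) = 0x036193
s_4 = Round(s_3, k_3) = 0x193D83
s_5 = Round(s_4, k_4) = 0xD830CB
s_6 = Round(s_5, k_5) = 0x0CB51E
s_7 = Round(s_6, k_6) = 0x51ECB8
s_8 = Round(s_7, k_7) = 0xCB881D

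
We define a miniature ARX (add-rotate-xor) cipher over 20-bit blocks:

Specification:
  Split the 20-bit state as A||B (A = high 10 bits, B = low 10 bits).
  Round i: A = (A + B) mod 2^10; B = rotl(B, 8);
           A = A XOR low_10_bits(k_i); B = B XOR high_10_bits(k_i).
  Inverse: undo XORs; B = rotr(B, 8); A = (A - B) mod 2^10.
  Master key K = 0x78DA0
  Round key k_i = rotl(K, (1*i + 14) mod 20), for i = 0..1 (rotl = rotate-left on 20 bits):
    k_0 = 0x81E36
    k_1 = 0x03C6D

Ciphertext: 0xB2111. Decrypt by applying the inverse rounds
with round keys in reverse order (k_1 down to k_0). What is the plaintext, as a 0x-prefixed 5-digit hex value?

0x881FA

s_0 = ciphertext = 0xB2111
s_1 = InvRound(s_0, k_1) = 0x8B079
s_2 = InvRound(s_1, k_0) = 0x881FA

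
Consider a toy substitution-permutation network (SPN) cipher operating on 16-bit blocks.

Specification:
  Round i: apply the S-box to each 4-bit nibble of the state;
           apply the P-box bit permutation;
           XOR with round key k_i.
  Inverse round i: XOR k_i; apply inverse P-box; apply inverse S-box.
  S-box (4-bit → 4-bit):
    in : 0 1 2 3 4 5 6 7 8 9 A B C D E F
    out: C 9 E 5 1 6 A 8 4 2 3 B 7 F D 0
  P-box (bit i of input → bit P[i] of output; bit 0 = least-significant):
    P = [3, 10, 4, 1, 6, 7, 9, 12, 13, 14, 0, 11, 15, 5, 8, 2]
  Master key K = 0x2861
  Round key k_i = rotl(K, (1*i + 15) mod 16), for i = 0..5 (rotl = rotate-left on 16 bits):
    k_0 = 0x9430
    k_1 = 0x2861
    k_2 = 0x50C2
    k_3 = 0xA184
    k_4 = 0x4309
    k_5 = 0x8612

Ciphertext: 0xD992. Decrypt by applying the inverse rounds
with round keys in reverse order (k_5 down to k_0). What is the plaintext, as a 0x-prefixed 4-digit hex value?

0xA96E

s_0 = ciphertext = 0xD992
s_1 = InvRound(s_0, k_5) = 0x8629
s_2 = InvRound(s_1, k_4) = 0xC9F9
s_3 = InvRound(s_2, k_3) = 0x6D43
s_4 = InvRound(s_3, k_2) = 0x8E69
s_5 = InvRound(s_4, k_1) = 0x448A
s_6 = InvRound(s_5, k_0) = 0xA96E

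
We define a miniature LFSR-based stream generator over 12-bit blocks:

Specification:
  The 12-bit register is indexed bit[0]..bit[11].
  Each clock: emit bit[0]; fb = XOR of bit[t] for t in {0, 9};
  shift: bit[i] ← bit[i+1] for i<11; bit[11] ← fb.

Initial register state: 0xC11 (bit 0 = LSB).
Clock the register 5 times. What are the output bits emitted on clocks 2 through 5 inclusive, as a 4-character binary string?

0001

reg_0 = 0xC11
clock 1: out=1, reg = 0xE08
clock 2: out=0, reg = 0xF04
clock 3: out=0, reg = 0xF82
clock 4: out=0, reg = 0xFC1
clock 5: out=1, reg = 0x7E0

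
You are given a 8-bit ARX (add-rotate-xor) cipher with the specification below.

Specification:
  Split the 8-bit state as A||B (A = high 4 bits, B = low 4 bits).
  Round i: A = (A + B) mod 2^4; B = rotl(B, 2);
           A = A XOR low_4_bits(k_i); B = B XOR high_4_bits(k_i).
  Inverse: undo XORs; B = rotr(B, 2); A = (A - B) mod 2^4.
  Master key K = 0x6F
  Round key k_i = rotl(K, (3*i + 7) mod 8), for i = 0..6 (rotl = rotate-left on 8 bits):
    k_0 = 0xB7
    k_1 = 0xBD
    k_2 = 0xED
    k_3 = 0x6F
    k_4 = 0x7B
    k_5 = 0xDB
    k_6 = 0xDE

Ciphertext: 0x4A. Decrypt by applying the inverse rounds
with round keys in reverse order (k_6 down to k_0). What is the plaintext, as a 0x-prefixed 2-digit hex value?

s_0 = ciphertext = 0x4A
s_1 = InvRound(s_0, k_6) = 0xDD
s_2 = InvRound(s_1, k_5) = 0x60
s_3 = InvRound(s_2, k_4) = 0x0D
s_4 = InvRound(s_3, k_3) = 0x1E
s_5 = InvRound(s_4, k_2) = 0xC0
s_6 = InvRound(s_5, k_1) = 0x3E
s_7 = InvRound(s_6, k_0) = 0xF5

0xF5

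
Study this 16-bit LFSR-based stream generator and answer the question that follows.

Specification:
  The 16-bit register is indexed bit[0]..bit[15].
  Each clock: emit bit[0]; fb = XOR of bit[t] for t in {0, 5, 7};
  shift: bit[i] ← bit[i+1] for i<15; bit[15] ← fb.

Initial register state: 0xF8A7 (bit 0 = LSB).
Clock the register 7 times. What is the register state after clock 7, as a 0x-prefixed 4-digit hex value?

reg_0 = 0xF8A7
clock 1: out=1, reg = 0xFC53
clock 2: out=1, reg = 0xFE29
clock 3: out=1, reg = 0x7F14
clock 4: out=0, reg = 0x3F8A
clock 5: out=0, reg = 0x9FC5
clock 6: out=1, reg = 0x4FE2
clock 7: out=0, reg = 0x27F1

0x27F1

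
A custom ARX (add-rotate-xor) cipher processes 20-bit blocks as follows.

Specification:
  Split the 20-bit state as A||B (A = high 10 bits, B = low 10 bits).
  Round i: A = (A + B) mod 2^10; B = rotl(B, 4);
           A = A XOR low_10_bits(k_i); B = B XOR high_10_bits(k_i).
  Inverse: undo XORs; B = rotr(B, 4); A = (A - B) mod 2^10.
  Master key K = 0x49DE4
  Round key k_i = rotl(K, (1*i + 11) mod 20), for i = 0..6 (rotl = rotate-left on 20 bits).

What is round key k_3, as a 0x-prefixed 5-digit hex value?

K = 0x49DE4
k_0 = rotl(K, (1*0+11) mod 20) = rotl(K, 11) = 0xF224E
k_1 = rotl(K, (1*1+11) mod 20) = rotl(K, 12) = 0xE449D
k_2 = rotl(K, (1*2+11) mod 20) = rotl(K, 13) = 0xC893B
k_3 = rotl(K, (1*3+11) mod 20) = rotl(K, 14) = 0x91277

0x91277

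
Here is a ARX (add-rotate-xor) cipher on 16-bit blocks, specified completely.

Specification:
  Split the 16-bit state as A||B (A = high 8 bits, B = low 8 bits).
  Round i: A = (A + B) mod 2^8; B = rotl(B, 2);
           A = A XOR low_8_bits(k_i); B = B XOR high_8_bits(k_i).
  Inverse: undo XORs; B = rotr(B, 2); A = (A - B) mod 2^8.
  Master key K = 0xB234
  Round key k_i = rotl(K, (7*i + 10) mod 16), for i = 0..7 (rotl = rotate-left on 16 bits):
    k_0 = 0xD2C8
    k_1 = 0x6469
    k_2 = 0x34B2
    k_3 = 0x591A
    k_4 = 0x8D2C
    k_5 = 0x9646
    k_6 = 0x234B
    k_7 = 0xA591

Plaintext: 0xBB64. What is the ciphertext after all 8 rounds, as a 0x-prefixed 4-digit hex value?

s_0 = plaintext = 0xBB64
s_1 = Round(s_0, k_0) = 0xD743
s_2 = Round(s_1, k_1) = 0x7369
s_3 = Round(s_2, k_2) = 0x6E91
s_4 = Round(s_3, k_3) = 0xE51F
s_5 = Round(s_4, k_4) = 0x28F1
s_6 = Round(s_5, k_5) = 0x5F51
s_7 = Round(s_6, k_6) = 0xFB66
s_8 = Round(s_7, k_7) = 0xF03C

0xF03C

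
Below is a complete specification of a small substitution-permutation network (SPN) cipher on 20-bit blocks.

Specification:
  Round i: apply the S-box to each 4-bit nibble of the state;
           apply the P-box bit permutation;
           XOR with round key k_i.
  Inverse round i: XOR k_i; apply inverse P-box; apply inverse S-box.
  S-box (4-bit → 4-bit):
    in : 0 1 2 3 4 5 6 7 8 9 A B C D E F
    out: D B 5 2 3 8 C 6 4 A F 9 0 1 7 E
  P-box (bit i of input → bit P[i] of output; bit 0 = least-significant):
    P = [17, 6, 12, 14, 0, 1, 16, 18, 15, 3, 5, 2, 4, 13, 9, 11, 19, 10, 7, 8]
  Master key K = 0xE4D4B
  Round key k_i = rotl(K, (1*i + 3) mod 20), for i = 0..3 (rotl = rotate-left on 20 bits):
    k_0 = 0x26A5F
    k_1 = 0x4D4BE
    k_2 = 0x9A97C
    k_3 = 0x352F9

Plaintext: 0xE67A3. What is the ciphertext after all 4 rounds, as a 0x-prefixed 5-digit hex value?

s_0 = plaintext = 0xE67A3
s_1 = Round(s_0, k_0) = 0xF64B4
s_2 = Round(s_1, k_1) = 0x25B77
s_3 = Round(s_2, k_2) = 0x031BA
s_4 = Round(s_3, k_3) = 0xDA334

0xDA334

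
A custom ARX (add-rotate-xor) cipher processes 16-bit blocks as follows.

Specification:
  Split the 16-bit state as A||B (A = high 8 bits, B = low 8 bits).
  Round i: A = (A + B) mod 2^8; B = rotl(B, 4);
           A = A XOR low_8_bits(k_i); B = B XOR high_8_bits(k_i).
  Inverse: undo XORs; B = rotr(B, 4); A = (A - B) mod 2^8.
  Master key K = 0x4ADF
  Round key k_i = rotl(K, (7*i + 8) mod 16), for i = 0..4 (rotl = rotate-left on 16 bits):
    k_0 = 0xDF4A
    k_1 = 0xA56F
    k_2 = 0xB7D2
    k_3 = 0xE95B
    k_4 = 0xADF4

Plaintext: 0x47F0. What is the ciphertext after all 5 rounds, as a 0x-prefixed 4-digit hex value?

0xBC0E

s_0 = plaintext = 0x47F0
s_1 = Round(s_0, k_0) = 0x7DD0
s_2 = Round(s_1, k_1) = 0x22A8
s_3 = Round(s_2, k_2) = 0x183D
s_4 = Round(s_3, k_3) = 0x0E3A
s_5 = Round(s_4, k_4) = 0xBC0E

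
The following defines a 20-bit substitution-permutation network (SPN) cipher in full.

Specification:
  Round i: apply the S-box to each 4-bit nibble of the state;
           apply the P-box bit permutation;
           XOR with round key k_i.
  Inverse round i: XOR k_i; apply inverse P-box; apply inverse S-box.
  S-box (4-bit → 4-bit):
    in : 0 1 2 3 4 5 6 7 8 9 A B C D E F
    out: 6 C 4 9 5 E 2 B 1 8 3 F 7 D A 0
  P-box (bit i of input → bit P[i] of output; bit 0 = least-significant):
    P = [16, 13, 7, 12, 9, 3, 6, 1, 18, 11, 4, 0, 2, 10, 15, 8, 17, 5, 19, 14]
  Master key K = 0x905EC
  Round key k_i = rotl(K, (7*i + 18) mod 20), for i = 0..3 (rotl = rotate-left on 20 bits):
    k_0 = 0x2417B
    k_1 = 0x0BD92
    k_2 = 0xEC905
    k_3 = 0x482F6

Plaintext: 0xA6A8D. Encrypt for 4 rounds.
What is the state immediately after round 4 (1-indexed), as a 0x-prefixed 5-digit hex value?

s_0 = plaintext = 0xA6A8D
s_1 = Round(s_0, k_0) = 0x55FDB
s_2 = Round(s_1, k_1) = 0x94A70
s_3 = Round(s_2, k_2) = 0xA238B
s_4 = Round(s_3, k_3) = 0x33057

0x33057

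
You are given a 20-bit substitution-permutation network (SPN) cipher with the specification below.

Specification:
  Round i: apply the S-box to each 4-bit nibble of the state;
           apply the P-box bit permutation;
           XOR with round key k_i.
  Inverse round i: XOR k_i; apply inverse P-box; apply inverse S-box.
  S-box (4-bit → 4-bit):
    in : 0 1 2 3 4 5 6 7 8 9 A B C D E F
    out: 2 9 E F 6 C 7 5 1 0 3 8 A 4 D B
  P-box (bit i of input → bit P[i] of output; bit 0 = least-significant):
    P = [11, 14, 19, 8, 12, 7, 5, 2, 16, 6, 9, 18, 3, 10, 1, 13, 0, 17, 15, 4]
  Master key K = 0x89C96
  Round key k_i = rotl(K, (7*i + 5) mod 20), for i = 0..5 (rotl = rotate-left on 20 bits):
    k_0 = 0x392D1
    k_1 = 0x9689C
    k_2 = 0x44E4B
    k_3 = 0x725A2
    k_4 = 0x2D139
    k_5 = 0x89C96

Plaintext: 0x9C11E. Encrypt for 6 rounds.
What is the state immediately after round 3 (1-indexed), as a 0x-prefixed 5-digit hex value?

s_0 = plaintext = 0x9C11E
s_1 = Round(s_0, k_0) = 0xEAFD5
s_2 = Round(s_1, k_1) = 0x4EDE5
s_3 = Round(s_2, k_2) = 0xEFD65
s_4 = Round(s_3, k_3) = 0xF921B
s_5 = Round(s_4, k_4) = 0x4C26C
s_6 = Round(s_5, k_5) = 0xE6B76

0xEFD65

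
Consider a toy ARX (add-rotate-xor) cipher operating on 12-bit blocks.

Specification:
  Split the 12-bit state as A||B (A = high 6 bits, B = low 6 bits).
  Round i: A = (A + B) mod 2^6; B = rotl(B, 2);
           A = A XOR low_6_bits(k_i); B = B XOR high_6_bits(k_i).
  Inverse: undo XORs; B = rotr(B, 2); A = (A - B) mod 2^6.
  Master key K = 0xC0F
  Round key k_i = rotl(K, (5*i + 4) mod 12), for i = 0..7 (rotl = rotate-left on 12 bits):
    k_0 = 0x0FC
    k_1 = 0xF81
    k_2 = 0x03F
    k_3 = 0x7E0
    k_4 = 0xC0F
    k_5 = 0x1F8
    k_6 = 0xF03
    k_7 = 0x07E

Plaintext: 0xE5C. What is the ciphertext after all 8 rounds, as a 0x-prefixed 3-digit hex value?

s_0 = plaintext = 0xE5C
s_1 = Round(s_0, k_0) = 0xA72
s_2 = Round(s_1, k_1) = 0x6B5
s_3 = Round(s_2, k_2) = 0xC17
s_4 = Round(s_3, k_3) = 0x9C2
s_5 = Round(s_4, k_4) = 0x9B8
s_6 = Round(s_5, k_5) = 0x9A4
s_7 = Round(s_6, k_6) = 0x26E
s_8 = Round(s_7, k_7) = 0x27B

0x27B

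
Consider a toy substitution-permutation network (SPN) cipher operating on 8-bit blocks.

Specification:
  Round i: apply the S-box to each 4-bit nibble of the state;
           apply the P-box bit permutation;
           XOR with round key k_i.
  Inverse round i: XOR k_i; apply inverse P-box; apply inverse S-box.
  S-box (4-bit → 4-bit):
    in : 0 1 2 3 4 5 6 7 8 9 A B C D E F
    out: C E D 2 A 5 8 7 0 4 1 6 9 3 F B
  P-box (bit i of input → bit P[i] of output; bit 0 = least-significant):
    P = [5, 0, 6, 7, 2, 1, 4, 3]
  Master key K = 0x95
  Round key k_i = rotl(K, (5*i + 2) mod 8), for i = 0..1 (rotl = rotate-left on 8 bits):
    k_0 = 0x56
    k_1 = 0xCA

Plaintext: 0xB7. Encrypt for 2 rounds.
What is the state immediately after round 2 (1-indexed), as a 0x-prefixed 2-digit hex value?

s_0 = plaintext = 0xB7
s_1 = Round(s_0, k_0) = 0x25
s_2 = Round(s_1, k_1) = 0xB6

0xB6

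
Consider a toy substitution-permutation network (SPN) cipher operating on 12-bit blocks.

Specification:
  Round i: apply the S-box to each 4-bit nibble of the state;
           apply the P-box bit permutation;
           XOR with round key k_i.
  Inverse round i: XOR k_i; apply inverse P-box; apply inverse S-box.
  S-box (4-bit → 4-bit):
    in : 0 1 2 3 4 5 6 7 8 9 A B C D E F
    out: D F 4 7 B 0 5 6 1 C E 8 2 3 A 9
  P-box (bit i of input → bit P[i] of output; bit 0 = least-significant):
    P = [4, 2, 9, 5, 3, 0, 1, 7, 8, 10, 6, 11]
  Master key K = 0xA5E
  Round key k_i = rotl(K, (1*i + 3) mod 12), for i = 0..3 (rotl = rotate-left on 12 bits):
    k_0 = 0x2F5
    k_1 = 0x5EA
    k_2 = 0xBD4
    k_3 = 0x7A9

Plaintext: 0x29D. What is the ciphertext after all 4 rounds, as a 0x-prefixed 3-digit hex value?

s_0 = plaintext = 0x29D
s_1 = Round(s_0, k_0) = 0x223
s_2 = Round(s_1, k_1) = 0x7BC
s_3 = Round(s_2, k_2) = 0xF10
s_4 = Round(s_3, k_3) = 0xC12

0xC12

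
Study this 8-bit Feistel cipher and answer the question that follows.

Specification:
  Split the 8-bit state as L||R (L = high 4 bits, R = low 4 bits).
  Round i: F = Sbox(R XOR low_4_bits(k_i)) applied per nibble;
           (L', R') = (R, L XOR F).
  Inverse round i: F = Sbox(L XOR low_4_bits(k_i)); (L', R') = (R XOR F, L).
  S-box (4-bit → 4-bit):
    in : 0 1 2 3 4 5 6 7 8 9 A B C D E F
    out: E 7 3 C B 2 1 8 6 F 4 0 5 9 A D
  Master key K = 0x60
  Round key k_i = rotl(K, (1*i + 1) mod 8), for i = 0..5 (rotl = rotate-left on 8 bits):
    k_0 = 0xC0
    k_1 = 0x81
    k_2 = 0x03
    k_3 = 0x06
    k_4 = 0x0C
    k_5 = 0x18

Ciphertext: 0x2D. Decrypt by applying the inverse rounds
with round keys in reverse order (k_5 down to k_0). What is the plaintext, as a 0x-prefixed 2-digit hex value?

0xDF

s_0 = ciphertext = 0x2D
s_1 = InvRound(s_0, k_5) = 0x92
s_2 = InvRound(s_1, k_4) = 0x09
s_3 = InvRound(s_2, k_3) = 0x80
s_4 = InvRound(s_3, k_2) = 0x08
s_5 = InvRound(s_4, k_1) = 0xF0
s_6 = InvRound(s_5, k_0) = 0xDF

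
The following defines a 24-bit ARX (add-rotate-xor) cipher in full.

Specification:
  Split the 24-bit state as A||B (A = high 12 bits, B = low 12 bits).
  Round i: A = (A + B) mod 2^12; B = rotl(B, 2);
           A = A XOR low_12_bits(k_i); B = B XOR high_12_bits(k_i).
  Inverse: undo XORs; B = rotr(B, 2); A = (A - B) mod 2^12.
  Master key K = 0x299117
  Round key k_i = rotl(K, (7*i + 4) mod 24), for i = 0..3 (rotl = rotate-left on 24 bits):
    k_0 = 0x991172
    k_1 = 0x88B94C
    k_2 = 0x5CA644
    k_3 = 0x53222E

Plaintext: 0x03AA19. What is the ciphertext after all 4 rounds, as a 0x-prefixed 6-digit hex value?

s_0 = plaintext = 0x03AA19
s_1 = Round(s_0, k_0) = 0xB211F7
s_2 = Round(s_1, k_1) = 0x454F57
s_3 = Round(s_2, k_2) = 0x5EF895
s_4 = Round(s_3, k_3) = 0xCAA764

0xCAA764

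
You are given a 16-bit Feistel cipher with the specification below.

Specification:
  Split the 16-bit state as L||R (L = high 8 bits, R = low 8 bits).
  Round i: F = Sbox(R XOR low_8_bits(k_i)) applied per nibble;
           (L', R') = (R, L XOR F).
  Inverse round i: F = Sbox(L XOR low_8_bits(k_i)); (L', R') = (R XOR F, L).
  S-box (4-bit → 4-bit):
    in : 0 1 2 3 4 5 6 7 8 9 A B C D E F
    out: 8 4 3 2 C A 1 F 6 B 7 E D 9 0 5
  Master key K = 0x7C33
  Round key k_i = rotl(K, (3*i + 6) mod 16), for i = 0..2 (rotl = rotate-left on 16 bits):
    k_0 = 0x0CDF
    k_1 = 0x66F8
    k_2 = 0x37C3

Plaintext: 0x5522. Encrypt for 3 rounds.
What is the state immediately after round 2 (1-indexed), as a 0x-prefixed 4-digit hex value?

0x0C7E

s_0 = plaintext = 0x5522
s_1 = Round(s_0, k_0) = 0x220C
s_2 = Round(s_1, k_1) = 0x0C7E
s_3 = Round(s_2, k_2) = 0x7EE5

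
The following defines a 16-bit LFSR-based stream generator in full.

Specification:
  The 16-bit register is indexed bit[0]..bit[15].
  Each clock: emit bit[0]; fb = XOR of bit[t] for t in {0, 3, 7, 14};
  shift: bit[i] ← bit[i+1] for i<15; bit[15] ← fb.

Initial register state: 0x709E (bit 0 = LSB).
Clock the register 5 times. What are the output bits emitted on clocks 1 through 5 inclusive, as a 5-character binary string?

reg_0 = 0x709E
clock 1: out=0, reg = 0xB84F
clock 2: out=1, reg = 0x5C27
clock 3: out=1, reg = 0x2E13
clock 4: out=1, reg = 0x9709
clock 5: out=1, reg = 0x4B84

01111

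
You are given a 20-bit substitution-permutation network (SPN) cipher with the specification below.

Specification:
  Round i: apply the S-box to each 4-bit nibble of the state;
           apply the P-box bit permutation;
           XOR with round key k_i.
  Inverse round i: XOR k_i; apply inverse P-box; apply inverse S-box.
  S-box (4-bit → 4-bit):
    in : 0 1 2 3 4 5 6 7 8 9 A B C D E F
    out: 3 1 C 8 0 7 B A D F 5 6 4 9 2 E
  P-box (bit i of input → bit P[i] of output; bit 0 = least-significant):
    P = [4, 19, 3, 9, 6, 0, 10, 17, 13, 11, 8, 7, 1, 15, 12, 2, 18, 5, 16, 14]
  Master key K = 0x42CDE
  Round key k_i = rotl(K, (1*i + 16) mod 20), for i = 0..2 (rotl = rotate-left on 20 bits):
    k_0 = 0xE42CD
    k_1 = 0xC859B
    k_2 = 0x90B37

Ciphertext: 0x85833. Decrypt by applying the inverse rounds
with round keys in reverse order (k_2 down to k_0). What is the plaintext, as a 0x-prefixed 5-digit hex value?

s_0 = ciphertext = 0x85833
s_1 = InvRound(s_0, k_2) = 0x22C43
s_2 = InvRound(s_1, k_1) = 0x1E9D5
s_3 = InvRound(s_2, k_0) = 0xAE539

0xAE539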